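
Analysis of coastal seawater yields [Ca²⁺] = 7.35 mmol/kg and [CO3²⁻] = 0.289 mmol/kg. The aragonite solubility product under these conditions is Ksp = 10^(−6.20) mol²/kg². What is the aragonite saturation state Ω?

Ksp = 10^(−6.20) = 6.310×10^-7
Ω = [Ca²⁺][CO3²⁻]/Ksp = (7.35×10^-3)(0.289×10^-3) / 6.310×10^-7 = 3.37

Ω = 3.37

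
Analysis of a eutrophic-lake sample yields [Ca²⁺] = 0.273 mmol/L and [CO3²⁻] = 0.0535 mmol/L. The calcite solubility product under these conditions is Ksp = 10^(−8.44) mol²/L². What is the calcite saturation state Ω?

Ksp = 10^(−8.44) = 3.631×10^-9
Ω = [Ca²⁺][CO3²⁻]/Ksp = (0.273×10^-3)(0.0535×10^-3) / 3.631×10^-9 = 4.02

Ω = 4.02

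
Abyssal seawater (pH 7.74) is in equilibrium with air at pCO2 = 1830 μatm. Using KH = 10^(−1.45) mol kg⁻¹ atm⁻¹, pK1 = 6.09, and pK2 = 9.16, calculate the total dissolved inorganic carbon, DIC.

[CO2*] = KH · pCO2 = 10^(−1.45) × 1830×10^-6 = 6.493×10^-5 mol/kg
α₀ = 1/(1 + K1/[H⁺] + K1K2/[H⁺]²) = 1/(1 + 10^+1.65 + 10^+0.23) = 0.02111
DIC = [CO2*]/α₀ = 6.493×10^-5 / 0.02111 = 3.08 mmol/kg

DIC = 3.08 mmol/kg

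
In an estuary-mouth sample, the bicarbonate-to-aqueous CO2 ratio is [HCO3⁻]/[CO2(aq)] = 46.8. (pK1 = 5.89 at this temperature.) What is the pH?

pH = 7.56

From K1 = [H⁺][HCO3⁻]/[CO2(aq)]:  pH = pK1 + log₁₀([HCO3⁻]/[CO2(aq)])
log₁₀(46.8) = +1.670
pH = 5.89 + (+1.670) = 7.56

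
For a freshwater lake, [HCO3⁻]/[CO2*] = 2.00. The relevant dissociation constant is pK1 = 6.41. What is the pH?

pH = 6.71

From K1 = [H⁺][HCO3⁻]/[CO2*]:  pH = pK1 + log₁₀([HCO3⁻]/[CO2*])
log₁₀(2.00) = +0.301
pH = 6.41 + (+0.301) = 6.71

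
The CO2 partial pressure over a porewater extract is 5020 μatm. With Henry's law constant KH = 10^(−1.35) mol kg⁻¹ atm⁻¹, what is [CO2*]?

[CO2*] = 224 μmol/kg

KH = 10^(−1.35) = 4.467×10^-2 mol kg⁻¹ atm⁻¹
[CO2*] = KH · pCO2 = 4.467×10^-2 × 5020×10^-6 atm = 2.24×10^-4 mol/kg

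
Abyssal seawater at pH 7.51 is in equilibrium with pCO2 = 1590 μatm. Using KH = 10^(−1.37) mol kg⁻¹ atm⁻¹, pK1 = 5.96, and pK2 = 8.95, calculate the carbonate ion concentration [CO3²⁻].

[CO3²⁻] = 0.0874 mmol/kg

[CO2*] = KH · pCO2 = 10^(−1.37) × 1590×10^-6 = 6.783×10^-5 mol/kg
α₀ = 1/(1 + K1/[H⁺] + K1K2/[H⁺]²) = 1/(1 + 10^+1.55 + 10^+0.11) = 0.02648
DIC = [CO2*]/α₀ = 6.783×10^-5 / 0.02648 = 2.562 mmol/kg
[CO3²⁻] = α₂·DIC; α₂ = 0.03411, so [CO3²⁻] = 0.03411 × 2.562 = 0.0874 mmol/kg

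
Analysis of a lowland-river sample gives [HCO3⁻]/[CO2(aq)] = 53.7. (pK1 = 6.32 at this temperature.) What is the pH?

From K1 = [H⁺][HCO3⁻]/[CO2(aq)]:  pH = pK1 + log₁₀([HCO3⁻]/[CO2(aq)])
log₁₀(53.7) = +1.730
pH = 6.32 + (+1.730) = 8.05

pH = 8.05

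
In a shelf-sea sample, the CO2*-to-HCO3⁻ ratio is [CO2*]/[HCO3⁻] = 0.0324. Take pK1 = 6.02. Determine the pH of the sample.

pH = 7.51

From K1 = [H⁺][HCO3⁻]/[CO2*]:  pH = pK1 − log₁₀([CO2*]/[HCO3⁻])
log₁₀(0.0324) = -1.489
pH = 6.02 − (-1.489) = 7.51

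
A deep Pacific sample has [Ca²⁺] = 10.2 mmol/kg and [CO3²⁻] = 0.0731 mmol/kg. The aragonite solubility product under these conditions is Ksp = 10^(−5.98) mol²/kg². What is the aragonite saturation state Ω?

Ksp = 10^(−5.98) = 1.047×10^-6
Ω = [Ca²⁺][CO3²⁻]/Ksp = (10.2×10^-3)(0.0731×10^-3) / 1.047×10^-6 = 0.712

Ω = 0.712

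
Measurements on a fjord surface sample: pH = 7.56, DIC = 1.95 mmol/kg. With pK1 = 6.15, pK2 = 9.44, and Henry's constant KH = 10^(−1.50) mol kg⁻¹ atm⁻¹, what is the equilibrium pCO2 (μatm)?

α₀ = 1 / (1 + K1/[H⁺] + K1K2/[H⁺]²) = 1 / (1 + 10^+1.41 + 10^-0.47)
   = 1 / (1 + 25.704 + 0.33884) = 1/27.043 = 0.03698
[CO2*] = α₀ × DIC = 0.03698 × 1.95 = 0.07211 mmol/kg
pCO2 = [CO2*]/KH = 7.211×10^-5 / 3.162×10^-2 = 2280 μatm

pCO2 = 2280 μatm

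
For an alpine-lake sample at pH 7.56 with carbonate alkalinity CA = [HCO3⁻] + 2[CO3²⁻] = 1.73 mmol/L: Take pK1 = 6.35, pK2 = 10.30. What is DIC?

CA = [HCO3⁻] + 2[CO3²⁻] = (α₁ + 2α₂)·DIC
At pH 7.56: [H⁺]/K1 = 10^-1.21 = 0.061660, K2/[H⁺] = 10^-2.74 = 0.0018197
α₁ = 1/(1 + 0.061660 + 0.0018197) = 1/1.0635 = 0.9403; α₂ = α₁·K2/[H⁺] = 0.001711
α₁ + 2α₂ = 0.9437
DIC = CA / (α₁ + 2α₂) = 1.73 / 0.9437 = 1.83 mmol/L

DIC = 1.83 mmol/L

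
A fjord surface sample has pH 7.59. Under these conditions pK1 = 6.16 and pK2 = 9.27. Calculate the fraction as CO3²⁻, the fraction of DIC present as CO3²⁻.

α₂ = 0.0197

α₂ = 1 / (1 + [H⁺]/K2 + [H⁺]²/(K1K2)) = 1 / (1 + 10^+1.68 + 10^+0.25)
   = 1 / (1 + 47.863 + 1.7783) = 1/50.641 = 0.01975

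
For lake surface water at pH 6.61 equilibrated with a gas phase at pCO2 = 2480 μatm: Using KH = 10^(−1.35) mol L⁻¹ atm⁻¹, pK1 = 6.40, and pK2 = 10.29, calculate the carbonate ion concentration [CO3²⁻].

[CO2*] = KH · pCO2 = 10^(−1.35) × 2480×10^-6 = 1.108×10^-4 mol/L
α₀ = 1/(1 + K1/[H⁺] + K1K2/[H⁺]²) = 1/(1 + 10^+0.21 + 10^-3.47) = 0.3814
DIC = [CO2*]/α₀ = 1.108×10^-4 / 0.3814 = 0.2905 mmol/L
[CO3²⁻] = α₂·DIC; α₂ = 0.0001292, so [CO3²⁻] = 0.0001292 × 0.2905 = 3.75×10^-5 mmol/L = 0.0375 μmol/L

[CO3²⁻] = 0.0375 μmol/L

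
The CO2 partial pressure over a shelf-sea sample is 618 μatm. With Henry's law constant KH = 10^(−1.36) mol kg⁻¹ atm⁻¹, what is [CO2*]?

[CO2*] = 27.0 μmol/kg

KH = 10^(−1.36) = 4.365×10^-2 mol kg⁻¹ atm⁻¹
[CO2*] = KH · pCO2 = 4.365×10^-2 × 618×10^-6 atm = 2.70×10^-5 mol/kg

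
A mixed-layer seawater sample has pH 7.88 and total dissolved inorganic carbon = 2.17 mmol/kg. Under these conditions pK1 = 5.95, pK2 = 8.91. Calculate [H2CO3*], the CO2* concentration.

α₀ = 1 / (1 + K1/[H⁺] + K1K2/[H⁺]²) = 1 / (1 + 10^+1.93 + 10^+0.90)
   = 1 / (1 + 85.114 + 7.9433) = 1/94.057 = 0.01063
[CO2*] = α₀ × DIC = 0.01063 × 2.17 = 0.0231 mmol/kg

[CO2*] = 0.0231 mmol/kg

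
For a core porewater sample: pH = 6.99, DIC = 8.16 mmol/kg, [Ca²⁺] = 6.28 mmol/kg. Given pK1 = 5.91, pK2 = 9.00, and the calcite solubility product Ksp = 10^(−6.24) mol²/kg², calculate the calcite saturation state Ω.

α₂ = 1 / (1 + [H⁺]/K2 + [H⁺]²/(K1K2)) = 1 / (1 + 10^+2.01 + 10^+0.93)
   = 1 / (1 + 102.33 + 8.5114) = 1/111.84 = 0.008941
[CO3²⁻] = α₂ × DIC = 0.008941 × 8.16 = 0.07296 mmol/kg
Ksp = 10^(−6.24) = 5.754×10^-7
Ω = [Ca²⁺][CO3²⁻]/Ksp = (6.28×10^-3)(7.296×10^-5) / 5.754×10^-7 = 0.796

Ω = 0.796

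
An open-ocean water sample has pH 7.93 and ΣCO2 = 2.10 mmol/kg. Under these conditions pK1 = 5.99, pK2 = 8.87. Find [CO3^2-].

α₂ = 1 / (1 + [H⁺]/K2 + [H⁺]²/(K1K2)) = 1 / (1 + 10^+0.94 + 10^-1.00)
   = 1 / (1 + 8.7096 + 0.10000) = 1/9.8096 = 0.1019
[CO3²⁻] = α₂ × DIC = 0.1019 × 2.10 = 0.214 mmol/kg

[CO3²⁻] = 0.214 mmol/kg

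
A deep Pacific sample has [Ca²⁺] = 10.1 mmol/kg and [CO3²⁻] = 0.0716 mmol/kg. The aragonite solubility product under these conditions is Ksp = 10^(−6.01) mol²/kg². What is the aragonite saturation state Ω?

Ksp = 10^(−6.01) = 9.772×10^-7
Ω = [Ca²⁺][CO3²⁻]/Ksp = (10.1×10^-3)(0.0716×10^-3) / 9.772×10^-7 = 0.740

Ω = 0.740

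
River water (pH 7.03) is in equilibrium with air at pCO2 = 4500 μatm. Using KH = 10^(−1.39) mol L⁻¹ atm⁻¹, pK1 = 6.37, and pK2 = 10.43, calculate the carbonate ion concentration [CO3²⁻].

[CO3²⁻] = 0.334 μmol/L

[CO2*] = KH · pCO2 = 10^(−1.39) × 4500×10^-6 = 1.833×10^-4 mol/L
α₀ = 1/(1 + K1/[H⁺] + K1K2/[H⁺]²) = 1/(1 + 10^+0.66 + 10^-2.74) = 0.1794
DIC = [CO2*]/α₀ = 1.833×10^-4 / 0.1794 = 1.022 mmol/L
[CO3²⁻] = α₂·DIC; α₂ = 0.0003265, so [CO3²⁻] = 0.0003265 × 1.022 = 0.000334 mmol/L = 0.334 μmol/L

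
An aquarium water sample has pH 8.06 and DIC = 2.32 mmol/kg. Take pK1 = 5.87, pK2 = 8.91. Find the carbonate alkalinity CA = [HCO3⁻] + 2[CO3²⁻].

CA = 2.59 mmol/kg

CA = [HCO3⁻] + 2[CO3²⁻] = (α₁ + 2α₂)·DIC
At pH 8.06: [H⁺]/K1 = 10^-2.19 = 0.0064565, K2/[H⁺] = 10^-0.85 = 0.14125
α₁ = 1/(1 + 0.0064565 + 0.14125) = 1/1.1477 = 0.8713; α₂ = α₁·K2/[H⁺] = 0.1231
α₁ + 2α₂ = 1.1174
CA = 1.1174 × 2.32 = 2.59 mmol/kg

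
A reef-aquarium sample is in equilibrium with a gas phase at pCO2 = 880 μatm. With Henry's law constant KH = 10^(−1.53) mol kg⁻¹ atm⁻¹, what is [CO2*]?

[CO2*] = 26.0 μmol/kg

KH = 10^(−1.53) = 2.951×10^-2 mol kg⁻¹ atm⁻¹
[CO2*] = KH · pCO2 = 2.951×10^-2 × 880×10^-6 atm = 2.60×10^-5 mol/kg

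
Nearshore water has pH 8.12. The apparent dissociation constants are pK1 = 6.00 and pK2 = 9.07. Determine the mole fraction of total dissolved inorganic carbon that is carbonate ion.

α₂ = 1 / (1 + [H⁺]/K2 + [H⁺]²/(K1K2)) = 1 / (1 + 10^+0.95 + 10^-1.17)
   = 1 / (1 + 8.9125 + 0.067608) = 1/9.9801 = 0.1002

α₂ = 0.100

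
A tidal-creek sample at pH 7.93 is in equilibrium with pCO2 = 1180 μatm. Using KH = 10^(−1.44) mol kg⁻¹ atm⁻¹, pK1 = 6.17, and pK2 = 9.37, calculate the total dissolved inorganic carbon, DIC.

DIC = 2.60 mmol/kg

[CO2*] = KH · pCO2 = 10^(−1.44) × 1180×10^-6 = 4.284×10^-5 mol/kg
α₀ = 1/(1 + K1/[H⁺] + K1K2/[H⁺]²) = 1/(1 + 10^+1.76 + 10^+0.32) = 0.01649
DIC = [CO2*]/α₀ = 4.284×10^-5 / 0.01649 = 2.60 mmol/kg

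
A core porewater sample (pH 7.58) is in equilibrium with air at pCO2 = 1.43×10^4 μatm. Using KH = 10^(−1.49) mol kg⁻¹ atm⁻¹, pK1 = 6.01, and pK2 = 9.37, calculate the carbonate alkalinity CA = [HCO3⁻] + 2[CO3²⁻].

[CO2*] = KH · pCO2 = 10^(−1.49) × 1.43×10^4×10^-6 = 4.627×10^-4 mol/kg
α₀ = 1/(1 + K1/[H⁺] + K1K2/[H⁺]²) = 1/(1 + 10^+1.57 + 10^-0.22) = 0.02580
DIC = [CO2*]/α₀ = 4.627×10^-4 / 0.02580 = 17.93 mmol/kg
CA = (α₁ + 2α₂)·DIC = (0.9587 + 2×0.01555) × 17.93 = 17.8 mmol/kg

CA = 17.8 mmol/kg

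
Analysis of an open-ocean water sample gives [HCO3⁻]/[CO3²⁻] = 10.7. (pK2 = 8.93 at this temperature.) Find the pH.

pH = 7.90

From K2 = [H⁺][CO3²⁻]/[HCO3⁻]:  pH = pK2 − log₁₀([HCO3⁻]/[CO3²⁻])
log₁₀(10.7) = +1.029
pH = 8.93 − (+1.029) = 7.90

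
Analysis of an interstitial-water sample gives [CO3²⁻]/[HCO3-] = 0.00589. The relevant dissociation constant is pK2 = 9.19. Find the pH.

From K2 = [H⁺][CO3²⁻]/[HCO3-]:  pH = pK2 + log₁₀([CO3²⁻]/[HCO3-])
log₁₀(0.00589) = -2.230
pH = 9.19 + (-2.230) = 6.96

pH = 6.96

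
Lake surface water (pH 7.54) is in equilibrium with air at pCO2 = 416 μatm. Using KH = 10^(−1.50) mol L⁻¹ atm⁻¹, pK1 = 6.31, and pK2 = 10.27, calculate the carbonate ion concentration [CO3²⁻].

[CO3²⁻] = 0.416 μmol/L

[CO2*] = KH · pCO2 = 10^(−1.50) × 416×10^-6 = 1.316×10^-5 mol/L
α₀ = 1/(1 + K1/[H⁺] + K1K2/[H⁺]²) = 1/(1 + 10^+1.23 + 10^-1.50) = 0.05551
DIC = [CO2*]/α₀ = 1.316×10^-5 / 0.05551 = 0.2370 mmol/L
[CO3²⁻] = α₂·DIC; α₂ = 0.001755, so [CO3²⁻] = 0.001755 × 0.2370 = 0.000416 mmol/L = 0.416 μmol/L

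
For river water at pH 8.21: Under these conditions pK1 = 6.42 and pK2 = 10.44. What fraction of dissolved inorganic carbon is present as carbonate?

α₂ = 0.00576

α₂ = 1 / (1 + [H⁺]/K2 + [H⁺]²/(K1K2)) = 1 / (1 + 10^+2.23 + 10^+0.44)
   = 1 / (1 + 169.82 + 2.7542) = 1/173.58 = 0.005761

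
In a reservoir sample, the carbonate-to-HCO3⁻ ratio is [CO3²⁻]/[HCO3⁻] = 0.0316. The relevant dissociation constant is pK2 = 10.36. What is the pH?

pH = 8.86

From K2 = [H⁺][CO3²⁻]/[HCO3⁻]:  pH = pK2 + log₁₀([CO3²⁻]/[HCO3⁻])
log₁₀(0.0316) = -1.500
pH = 10.36 + (-1.500) = 8.86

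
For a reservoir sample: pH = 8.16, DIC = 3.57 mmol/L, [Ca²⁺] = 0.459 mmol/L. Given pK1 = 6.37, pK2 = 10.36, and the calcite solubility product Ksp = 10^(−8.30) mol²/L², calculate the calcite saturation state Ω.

α₂ = 1 / (1 + [H⁺]/K2 + [H⁺]²/(K1K2)) = 1 / (1 + 10^+2.20 + 10^+0.41)
   = 1 / (1 + 158.49 + 2.5704) = 1/162.06 = 0.006171
[CO3²⁻] = α₂ × DIC = 0.006171 × 3.57 = 0.02203 mmol/L
Ksp = 10^(−8.30) = 5.012×10^-9
Ω = [Ca²⁺][CO3²⁻]/Ksp = (0.459×10^-3)(2.203×10^-5) / 5.012×10^-9 = 2.02

Ω = 2.02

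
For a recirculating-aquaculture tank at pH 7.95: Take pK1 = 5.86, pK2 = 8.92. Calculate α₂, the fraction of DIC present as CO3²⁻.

α₂ = 0.0961

α₂ = 1 / (1 + [H⁺]/K2 + [H⁺]²/(K1K2)) = 1 / (1 + 10^+0.97 + 10^-1.12)
   = 1 / (1 + 9.3325 + 0.075858) = 1/10.408 = 0.09608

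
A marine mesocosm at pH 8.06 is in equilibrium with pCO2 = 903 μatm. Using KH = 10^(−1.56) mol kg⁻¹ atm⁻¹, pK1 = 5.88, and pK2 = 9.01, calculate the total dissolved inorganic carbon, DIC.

[CO2*] = KH · pCO2 = 10^(−1.56) × 903×10^-6 = 2.487×10^-5 mol/kg
α₀ = 1/(1 + K1/[H⁺] + K1K2/[H⁺]²) = 1/(1 + 10^+2.18 + 10^+1.23) = 0.005905
DIC = [CO2*]/α₀ = 2.487×10^-5 / 0.005905 = 4.21 mmol/kg

DIC = 4.21 mmol/kg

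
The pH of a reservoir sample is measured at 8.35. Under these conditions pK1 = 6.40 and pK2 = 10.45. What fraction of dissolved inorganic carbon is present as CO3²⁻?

α₂ = 0.00779

α₂ = 1 / (1 + [H⁺]/K2 + [H⁺]²/(K1K2)) = 1 / (1 + 10^+2.10 + 10^+0.15)
   = 1 / (1 + 125.89 + 1.4125) = 1/128.31 = 0.007794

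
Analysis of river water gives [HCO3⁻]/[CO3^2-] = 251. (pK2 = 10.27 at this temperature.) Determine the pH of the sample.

pH = 7.87

From K2 = [H⁺][CO3^2-]/[HCO3⁻]:  pH = pK2 − log₁₀([HCO3⁻]/[CO3^2-])
log₁₀(251) = +2.400
pH = 10.27 − (+2.400) = 7.87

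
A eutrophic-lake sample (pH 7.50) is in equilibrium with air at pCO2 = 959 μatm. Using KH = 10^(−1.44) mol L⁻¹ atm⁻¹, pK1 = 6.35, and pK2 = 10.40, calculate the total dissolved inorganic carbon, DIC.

DIC = 0.527 mmol/L

[CO2*] = KH · pCO2 = 10^(−1.44) × 959×10^-6 = 3.482×10^-5 mol/L
α₀ = 1/(1 + K1/[H⁺] + K1K2/[H⁺]²) = 1/(1 + 10^+1.15 + 10^-1.75) = 0.06604
DIC = [CO2*]/α₀ = 3.482×10^-5 / 0.06604 = 0.527 mmol/L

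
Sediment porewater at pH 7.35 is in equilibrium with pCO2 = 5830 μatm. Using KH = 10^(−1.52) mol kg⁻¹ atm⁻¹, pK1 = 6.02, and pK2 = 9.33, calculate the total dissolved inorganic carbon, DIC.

[CO2*] = KH · pCO2 = 10^(−1.52) × 5830×10^-6 = 1.761×10^-4 mol/kg
α₀ = 1/(1 + K1/[H⁺] + K1K2/[H⁺]²) = 1/(1 + 10^+1.33 + 10^-0.65) = 0.04424
DIC = [CO2*]/α₀ = 1.761×10^-4 / 0.04424 = 3.98 mmol/kg

DIC = 3.98 mmol/kg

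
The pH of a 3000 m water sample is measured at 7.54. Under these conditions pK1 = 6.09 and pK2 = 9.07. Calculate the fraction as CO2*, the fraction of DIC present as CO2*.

α₀ = 0.0333

α₀ = 1 / (1 + K1/[H⁺] + K1K2/[H⁺]²) = 1 / (1 + 10^+1.45 + 10^-0.08)
   = 1 / (1 + 28.184 + 0.83176) = 1/30.016 = 0.03332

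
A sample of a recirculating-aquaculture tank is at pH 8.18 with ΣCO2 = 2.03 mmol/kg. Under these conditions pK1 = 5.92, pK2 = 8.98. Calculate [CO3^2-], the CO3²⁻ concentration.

α₂ = 1 / (1 + [H⁺]/K2 + [H⁺]²/(K1K2)) = 1 / (1 + 10^+0.80 + 10^-1.46)
   = 1 / (1 + 6.3096 + 0.034674) = 1/7.3442 = 0.1362
[CO3²⁻] = α₂ × DIC = 0.1362 × 2.03 = 0.276 mmol/kg

[CO3²⁻] = 0.276 mmol/kg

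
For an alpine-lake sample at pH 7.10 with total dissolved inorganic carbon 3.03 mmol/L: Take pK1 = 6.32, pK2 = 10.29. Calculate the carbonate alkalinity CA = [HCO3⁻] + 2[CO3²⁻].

CA = [HCO3⁻] + 2[CO3²⁻] = (α₁ + 2α₂)·DIC
At pH 7.10: [H⁺]/K1 = 10^-0.78 = 0.16596, K2/[H⁺] = 10^-3.19 = 0.00064565
α₁ = 1/(1 + 0.16596 + 0.00064565) = 1/1.1666 = 0.8572; α₂ = α₁·K2/[H⁺] = 0.0005534
α₁ + 2α₂ = 0.8583
CA = 0.8583 × 3.03 = 2.60 mmol/L

CA = 2.60 mmol/L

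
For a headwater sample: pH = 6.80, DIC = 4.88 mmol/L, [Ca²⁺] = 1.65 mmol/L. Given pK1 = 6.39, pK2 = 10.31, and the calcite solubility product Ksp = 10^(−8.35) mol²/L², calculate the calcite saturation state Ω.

α₂ = 1 / (1 + [H⁺]/K2 + [H⁺]²/(K1K2)) = 1 / (1 + 10^+3.51 + 10^+3.10)
   = 1 / (1 + 3235.9 + 1258.9) = 1/4495.9 = 0.0002224
[CO3²⁻] = α₂ × DIC = 0.0002224 × 4.88 = 0.001085 mmol/L = 1.085 μmol/L
Ksp = 10^(−8.35) = 4.467×10^-9
Ω = [Ca²⁺][CO3²⁻]/Ksp = (1.65×10^-3)(1.085×10^-6) / 4.467×10^-9 = 0.401

Ω = 0.401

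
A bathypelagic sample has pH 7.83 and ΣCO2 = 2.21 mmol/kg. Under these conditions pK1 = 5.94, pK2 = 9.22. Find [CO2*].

[CO2*] = 0.0270 mmol/kg

α₀ = 1 / (1 + K1/[H⁺] + K1K2/[H⁺]²) = 1 / (1 + 10^+1.89 + 10^+0.50)
   = 1 / (1 + 77.625 + 3.1623) = 1/81.787 = 0.01223
[CO2*] = α₀ × DIC = 0.01223 × 2.21 = 0.0270 mmol/kg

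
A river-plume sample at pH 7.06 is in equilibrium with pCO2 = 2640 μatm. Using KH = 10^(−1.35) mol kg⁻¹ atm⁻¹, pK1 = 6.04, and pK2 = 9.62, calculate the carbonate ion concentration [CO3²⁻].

[CO2*] = KH · pCO2 = 10^(−1.35) × 2640×10^-6 = 1.179×10^-4 mol/kg
α₀ = 1/(1 + K1/[H⁺] + K1K2/[H⁺]²) = 1/(1 + 10^+1.02 + 10^-1.54) = 0.08696
DIC = [CO2*]/α₀ = 1.179×10^-4 / 0.08696 = 1.356 mmol/kg
[CO3²⁻] = α₂·DIC; α₂ = 0.002508, so [CO3²⁻] = 0.002508 × 1.356 = 0.00340 mmol/kg = 3.40 μmol/kg

[CO3²⁻] = 3.40 μmol/kg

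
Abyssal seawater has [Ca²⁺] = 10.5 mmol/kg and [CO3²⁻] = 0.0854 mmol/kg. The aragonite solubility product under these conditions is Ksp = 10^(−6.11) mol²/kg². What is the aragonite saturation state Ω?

Ksp = 10^(−6.11) = 7.762×10^-7
Ω = [Ca²⁺][CO3²⁻]/Ksp = (10.5×10^-3)(0.0854×10^-3) / 7.762×10^-7 = 1.16

Ω = 1.16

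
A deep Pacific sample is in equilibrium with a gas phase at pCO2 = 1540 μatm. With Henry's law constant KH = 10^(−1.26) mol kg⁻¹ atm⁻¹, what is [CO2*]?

[CO2*] = 84.6 μmol/kg

KH = 10^(−1.26) = 5.495×10^-2 mol kg⁻¹ atm⁻¹
[CO2*] = KH · pCO2 = 5.495×10^-2 × 1540×10^-6 atm = 8.46×10^-5 mol/kg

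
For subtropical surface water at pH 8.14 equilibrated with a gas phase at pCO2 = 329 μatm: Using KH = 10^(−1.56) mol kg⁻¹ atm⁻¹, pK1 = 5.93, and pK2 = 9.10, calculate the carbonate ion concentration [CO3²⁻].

[CO3²⁻] = 0.161 mmol/kg

[CO2*] = KH · pCO2 = 10^(−1.56) × 329×10^-6 = 9.061×10^-6 mol/kg
α₀ = 1/(1 + K1/[H⁺] + K1K2/[H⁺]²) = 1/(1 + 10^+2.21 + 10^+1.25) = 0.005526
DIC = [CO2*]/α₀ = 9.061×10^-6 / 0.005526 = 1.640 mmol/kg
[CO3²⁻] = α₂·DIC; α₂ = 0.09827, so [CO3²⁻] = 0.09827 × 1.640 = 0.161 mmol/kg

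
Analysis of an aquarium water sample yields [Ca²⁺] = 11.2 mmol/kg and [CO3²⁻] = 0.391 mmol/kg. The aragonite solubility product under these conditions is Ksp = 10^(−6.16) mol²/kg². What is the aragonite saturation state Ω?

Ksp = 10^(−6.16) = 6.918×10^-7
Ω = [Ca²⁺][CO3²⁻]/Ksp = (11.2×10^-3)(0.391×10^-3) / 6.918×10^-7 = 6.33

Ω = 6.33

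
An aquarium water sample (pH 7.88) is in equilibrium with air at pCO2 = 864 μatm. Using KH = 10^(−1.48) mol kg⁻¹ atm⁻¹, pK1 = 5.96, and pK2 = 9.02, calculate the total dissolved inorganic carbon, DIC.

DIC = 2.58 mmol/kg

[CO2*] = KH · pCO2 = 10^(−1.48) × 864×10^-6 = 2.861×10^-5 mol/kg
α₀ = 1/(1 + K1/[H⁺] + K1K2/[H⁺]²) = 1/(1 + 10^+1.92 + 10^+0.78) = 0.01109
DIC = [CO2*]/α₀ = 2.861×10^-5 / 0.01109 = 2.58 mmol/kg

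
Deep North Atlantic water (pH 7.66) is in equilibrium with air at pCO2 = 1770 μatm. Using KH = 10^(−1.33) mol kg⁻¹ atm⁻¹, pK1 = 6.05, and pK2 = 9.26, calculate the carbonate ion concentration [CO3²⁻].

[CO2*] = KH · pCO2 = 10^(−1.33) × 1770×10^-6 = 8.279×10^-5 mol/kg
α₀ = 1/(1 + K1/[H⁺] + K1K2/[H⁺]²) = 1/(1 + 10^+1.61 + 10^+0.01) = 0.02339
DIC = [CO2*]/α₀ = 8.279×10^-5 / 0.02339 = 3.540 mmol/kg
[CO3²⁻] = α₂·DIC; α₂ = 0.02393, so [CO3²⁻] = 0.02393 × 3.540 = 0.0847 mmol/kg

[CO3²⁻] = 0.0847 mmol/kg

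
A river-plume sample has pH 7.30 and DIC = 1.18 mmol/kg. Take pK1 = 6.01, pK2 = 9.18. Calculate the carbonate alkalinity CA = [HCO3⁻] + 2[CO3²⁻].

CA = 1.14 mmol/kg

CA = [HCO3⁻] + 2[CO3²⁻] = (α₁ + 2α₂)·DIC
At pH 7.30: [H⁺]/K1 = 10^-1.29 = 0.051286, K2/[H⁺] = 10^-1.88 = 0.013183
α₁ = 1/(1 + 0.051286 + 0.013183) = 1/1.0645 = 0.9394; α₂ = α₁·K2/[H⁺] = 0.01238
α₁ + 2α₂ = 0.9642
CA = 0.9642 × 1.18 = 1.14 mmol/kg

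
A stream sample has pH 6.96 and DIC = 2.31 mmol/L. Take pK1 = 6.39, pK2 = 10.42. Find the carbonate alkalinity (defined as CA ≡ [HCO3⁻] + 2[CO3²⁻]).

CA = 1.82 mmol/L

CA = [HCO3⁻] + 2[CO3²⁻] = (α₁ + 2α₂)·DIC
At pH 6.96: [H⁺]/K1 = 10^-0.57 = 0.26915, K2/[H⁺] = 10^-3.46 = 0.00034674
α₁ = 1/(1 + 0.26915 + 0.00034674) = 1/1.2695 = 0.7877; α₂ = α₁·K2/[H⁺] = 0.0002731
α₁ + 2α₂ = 0.7883
CA = 0.7883 × 2.31 = 1.82 mmol/L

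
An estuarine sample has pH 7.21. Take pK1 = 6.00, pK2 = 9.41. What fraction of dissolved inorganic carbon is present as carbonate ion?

α₂ = 1 / (1 + [H⁺]/K2 + [H⁺]²/(K1K2)) = 1 / (1 + 10^+2.20 + 10^+0.99)
   = 1 / (1 + 158.49 + 9.7724) = 1/169.26 = 0.005908

α₂ = 0.00591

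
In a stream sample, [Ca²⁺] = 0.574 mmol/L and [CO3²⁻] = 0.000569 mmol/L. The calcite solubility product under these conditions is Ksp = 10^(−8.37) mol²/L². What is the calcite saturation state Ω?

Ω = 0.0766

Ksp = 10^(−8.37) = 4.266×10^-9
Ω = [Ca²⁺][CO3²⁻]/Ksp = (0.574×10^-3)(0.000569×10^-3) / 4.266×10^-9 = 0.0766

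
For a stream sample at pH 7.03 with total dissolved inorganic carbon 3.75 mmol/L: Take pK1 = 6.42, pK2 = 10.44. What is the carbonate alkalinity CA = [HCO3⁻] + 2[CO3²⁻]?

CA = [HCO3⁻] + 2[CO3²⁻] = (α₁ + 2α₂)·DIC
At pH 7.03: [H⁺]/K1 = 10^-0.61 = 0.24547, K2/[H⁺] = 10^-3.41 = 0.00038905
α₁ = 1/(1 + 0.24547 + 0.00038905) = 1/1.2459 = 0.8027; α₂ = α₁·K2/[H⁺] = 0.0003123
α₁ + 2α₂ = 0.8033
CA = 0.8033 × 3.75 = 3.01 mmol/L

CA = 3.01 mmol/L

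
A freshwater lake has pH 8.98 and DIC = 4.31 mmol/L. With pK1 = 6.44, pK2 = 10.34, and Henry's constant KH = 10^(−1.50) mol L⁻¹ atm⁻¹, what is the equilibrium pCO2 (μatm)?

pCO2 = 376 μatm

α₀ = 1 / (1 + K1/[H⁺] + K1K2/[H⁺]²) = 1 / (1 + 10^+2.54 + 10^+1.18)
   = 1 / (1 + 346.74 + 15.136) = 1/362.87 = 0.002756
[CO2*] = α₀ × DIC = 0.002756 × 4.31 = 0.01188 mmol/L = 11.88 μmol/L
pCO2 = [CO2*]/KH = 1.188×10^-5 / 3.162×10^-2 = 376 μatm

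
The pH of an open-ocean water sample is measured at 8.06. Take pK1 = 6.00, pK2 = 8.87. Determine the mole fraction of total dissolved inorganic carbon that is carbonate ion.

α₂ = 0.133

α₂ = 1 / (1 + [H⁺]/K2 + [H⁺]²/(K1K2)) = 1 / (1 + 10^+0.81 + 10^-1.25)
   = 1 / (1 + 6.4565 + 0.056234) = 1/7.5128 = 0.1331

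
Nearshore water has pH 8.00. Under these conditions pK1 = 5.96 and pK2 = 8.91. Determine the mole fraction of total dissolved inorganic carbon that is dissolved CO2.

α₀ = 1 / (1 + K1/[H⁺] + K1K2/[H⁺]²) = 1 / (1 + 10^+2.04 + 10^+1.13)
   = 1 / (1 + 109.65 + 13.490) = 1/124.14 = 0.008056

α₀ = 0.00806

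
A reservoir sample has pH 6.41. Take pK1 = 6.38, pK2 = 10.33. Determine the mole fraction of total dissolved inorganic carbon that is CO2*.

α₀ = 1 / (1 + K1/[H⁺] + K1K2/[H⁺]²) = 1 / (1 + 10^+0.03 + 10^-3.89)
   = 1 / (1 + 1.0715 + 0.00012882) = 1/2.0716 = 0.4827

α₀ = 0.483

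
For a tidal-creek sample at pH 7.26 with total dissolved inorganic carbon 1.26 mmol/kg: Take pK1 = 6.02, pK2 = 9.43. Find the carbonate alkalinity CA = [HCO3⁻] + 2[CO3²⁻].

CA = [HCO3⁻] + 2[CO3²⁻] = (α₁ + 2α₂)·DIC
At pH 7.26: [H⁺]/K1 = 10^-1.24 = 0.057544, K2/[H⁺] = 10^-2.17 = 0.0067608
α₁ = 1/(1 + 0.057544 + 0.0067608) = 1/1.0643 = 0.9396; α₂ = α₁·K2/[H⁺] = 0.006352
α₁ + 2α₂ = 0.9523
CA = 0.9523 × 1.26 = 1.20 mmol/kg

CA = 1.20 mmol/kg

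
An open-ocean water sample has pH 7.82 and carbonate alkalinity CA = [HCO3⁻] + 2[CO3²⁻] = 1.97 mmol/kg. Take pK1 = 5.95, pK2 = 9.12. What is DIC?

DIC = 1.90 mmol/kg

CA = [HCO3⁻] + 2[CO3²⁻] = (α₁ + 2α₂)·DIC
At pH 7.82: [H⁺]/K1 = 10^-1.87 = 0.013490, K2/[H⁺] = 10^-1.30 = 0.050119
α₁ = 1/(1 + 0.013490 + 0.050119) = 1/1.0636 = 0.9402; α₂ = α₁·K2/[H⁺] = 0.04712
α₁ + 2α₂ = 1.0344
DIC = CA / (α₁ + 2α₂) = 1.97 / 1.0344 = 1.90 mmol/kg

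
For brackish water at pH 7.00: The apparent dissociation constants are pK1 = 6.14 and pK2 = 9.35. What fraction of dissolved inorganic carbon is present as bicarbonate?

α₁ = 1 / (1 + [H⁺]/K1 + K2/[H⁺]) = 1 / (1 + 10^-0.86 + 10^-2.35)
   = 1 / (1 + 0.13804 + 0.0044668) = 1/1.1425 = 0.8753

α₁ = 0.875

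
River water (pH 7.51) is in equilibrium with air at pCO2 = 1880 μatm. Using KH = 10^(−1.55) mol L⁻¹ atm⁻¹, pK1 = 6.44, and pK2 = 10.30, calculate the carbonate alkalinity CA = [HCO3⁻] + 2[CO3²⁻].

[CO2*] = KH · pCO2 = 10^(−1.55) × 1880×10^-6 = 5.299×10^-5 mol/L
α₀ = 1/(1 + K1/[H⁺] + K1K2/[H⁺]²) = 1/(1 + 10^+1.07 + 10^-1.72) = 0.07832
DIC = [CO2*]/α₀ = 5.299×10^-5 / 0.07832 = 0.6765 mmol/L
CA = (α₁ + 2α₂)·DIC = (0.9202 + 2×0.001492) × 0.6765 = 0.625 mmol/L

CA = 0.625 mmol/L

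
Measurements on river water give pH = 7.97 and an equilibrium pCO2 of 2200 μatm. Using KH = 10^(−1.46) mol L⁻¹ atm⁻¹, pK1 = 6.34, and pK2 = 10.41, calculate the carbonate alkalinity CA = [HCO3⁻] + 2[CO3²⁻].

CA = 3.28 mmol/L

[CO2*] = KH · pCO2 = 10^(−1.46) × 2200×10^-6 = 7.628×10^-5 mol/L
α₀ = 1/(1 + K1/[H⁺] + K1K2/[H⁺]²) = 1/(1 + 10^+1.63 + 10^-0.81) = 0.02282
DIC = [CO2*]/α₀ = 7.628×10^-5 / 0.02282 = 3.342 mmol/L
CA = (α₁ + 2α₂)·DIC = (0.9736 + 2×0.003535) × 3.342 = 3.28 mmol/L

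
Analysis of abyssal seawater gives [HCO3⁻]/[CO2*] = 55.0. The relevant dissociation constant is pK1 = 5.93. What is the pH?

From K1 = [H⁺][HCO3⁻]/[CO2*]:  pH = pK1 + log₁₀([HCO3⁻]/[CO2*])
log₁₀(55.0) = +1.740
pH = 5.93 + (+1.740) = 7.67

pH = 7.67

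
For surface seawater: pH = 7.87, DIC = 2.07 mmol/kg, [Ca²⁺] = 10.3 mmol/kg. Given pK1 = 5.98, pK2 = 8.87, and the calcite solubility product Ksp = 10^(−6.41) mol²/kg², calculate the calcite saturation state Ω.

Ω = 4.92

α₂ = 1 / (1 + [H⁺]/K2 + [H⁺]²/(K1K2)) = 1 / (1 + 10^+1.00 + 10^-0.89)
   = 1 / (1 + 10.000 + 0.12882) = 1/11.129 = 0.08986
[CO3²⁻] = α₂ × DIC = 0.08986 × 2.07 = 0.1860 mmol/kg
Ksp = 10^(−6.41) = 3.890×10^-7
Ω = [Ca²⁺][CO3²⁻]/Ksp = (10.3×10^-3)(1.860×10^-4) / 3.890×10^-7 = 4.92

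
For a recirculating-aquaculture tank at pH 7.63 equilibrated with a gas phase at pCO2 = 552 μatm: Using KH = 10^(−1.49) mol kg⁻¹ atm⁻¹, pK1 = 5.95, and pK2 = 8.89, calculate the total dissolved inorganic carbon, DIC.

[CO2*] = KH · pCO2 = 10^(−1.49) × 552×10^-6 = 1.786×10^-5 mol/kg
α₀ = 1/(1 + K1/[H⁺] + K1K2/[H⁺]²) = 1/(1 + 10^+1.68 + 10^+0.42) = 0.01942
DIC = [CO2*]/α₀ = 1.786×10^-5 / 0.01942 = 0.920 mmol/kg

DIC = 0.920 mmol/kg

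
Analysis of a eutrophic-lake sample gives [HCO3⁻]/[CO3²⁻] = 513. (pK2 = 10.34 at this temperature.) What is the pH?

pH = 7.63

From K2 = [H⁺][CO3²⁻]/[HCO3⁻]:  pH = pK2 − log₁₀([HCO3⁻]/[CO3²⁻])
log₁₀(513) = +2.710
pH = 10.34 − (+2.710) = 7.63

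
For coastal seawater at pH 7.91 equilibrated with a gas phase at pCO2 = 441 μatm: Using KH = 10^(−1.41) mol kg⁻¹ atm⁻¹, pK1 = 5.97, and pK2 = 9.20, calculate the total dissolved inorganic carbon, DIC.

DIC = 1.59 mmol/kg

[CO2*] = KH · pCO2 = 10^(−1.41) × 441×10^-6 = 1.716×10^-5 mol/kg
α₀ = 1/(1 + K1/[H⁺] + K1K2/[H⁺]²) = 1/(1 + 10^+1.94 + 10^+0.65) = 0.01080
DIC = [CO2*]/α₀ = 1.716×10^-5 / 0.01080 = 1.59 mmol/kg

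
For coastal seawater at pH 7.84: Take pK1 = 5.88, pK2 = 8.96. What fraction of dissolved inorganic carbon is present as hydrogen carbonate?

α₁ = 0.920

α₁ = 1 / (1 + [H⁺]/K1 + K2/[H⁺]) = 1 / (1 + 10^-1.96 + 10^-1.12)
   = 1 / (1 + 0.010965 + 0.075858) = 1/1.0868 = 0.9201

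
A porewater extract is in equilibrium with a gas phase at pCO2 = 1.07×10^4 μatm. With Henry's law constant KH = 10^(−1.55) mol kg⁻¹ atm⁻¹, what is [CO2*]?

[CO2*] = 302 μmol/kg

KH = 10^(−1.55) = 2.818×10^-2 mol kg⁻¹ atm⁻¹
[CO2*] = KH · pCO2 = 2.818×10^-2 × 1.07×10^4×10^-6 atm = 3.02×10^-4 mol/kg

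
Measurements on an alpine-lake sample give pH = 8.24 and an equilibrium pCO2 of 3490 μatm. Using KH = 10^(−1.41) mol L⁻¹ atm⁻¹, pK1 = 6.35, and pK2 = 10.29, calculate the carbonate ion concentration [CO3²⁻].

[CO3²⁻] = 0.0939 mmol/L

[CO2*] = KH · pCO2 = 10^(−1.41) × 3490×10^-6 = 1.358×10^-4 mol/L
α₀ = 1/(1 + K1/[H⁺] + K1K2/[H⁺]²) = 1/(1 + 10^+1.89 + 10^-0.16) = 0.01261
DIC = [CO2*]/α₀ = 1.358×10^-4 / 0.01261 = 10.77 mmol/L
[CO3²⁻] = α₂·DIC; α₂ = 0.008722, so [CO3²⁻] = 0.008722 × 10.77 = 0.0939 mmol/L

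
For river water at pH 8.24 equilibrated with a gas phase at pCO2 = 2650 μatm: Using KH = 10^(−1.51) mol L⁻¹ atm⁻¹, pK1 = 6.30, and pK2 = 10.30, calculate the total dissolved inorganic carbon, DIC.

DIC = 7.28 mmol/L

[CO2*] = KH · pCO2 = 10^(−1.51) × 2650×10^-6 = 8.189×10^-5 mol/L
α₀ = 1/(1 + K1/[H⁺] + K1K2/[H⁺]²) = 1/(1 + 10^+1.94 + 10^-0.12) = 0.01125
DIC = [CO2*]/α₀ = 8.189×10^-5 / 0.01125 = 7.28 mmol/L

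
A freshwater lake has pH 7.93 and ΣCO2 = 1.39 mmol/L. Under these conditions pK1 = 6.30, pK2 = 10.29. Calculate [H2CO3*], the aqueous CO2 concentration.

[CO2*] = 0.0317 mmol/L

α₀ = 1 / (1 + K1/[H⁺] + K1K2/[H⁺]²) = 1 / (1 + 10^+1.63 + 10^-0.73)
   = 1 / (1 + 42.658 + 0.18621) = 1/43.844 = 0.02281
[CO2*] = α₀ × DIC = 0.02281 × 1.39 = 0.0317 mmol/L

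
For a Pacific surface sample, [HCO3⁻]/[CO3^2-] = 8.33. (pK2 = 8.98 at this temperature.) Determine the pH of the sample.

From K2 = [H⁺][CO3^2-]/[HCO3⁻]:  pH = pK2 − log₁₀([HCO3⁻]/[CO3^2-])
log₁₀(8.33) = +0.921
pH = 8.98 − (+0.921) = 8.06

pH = 8.06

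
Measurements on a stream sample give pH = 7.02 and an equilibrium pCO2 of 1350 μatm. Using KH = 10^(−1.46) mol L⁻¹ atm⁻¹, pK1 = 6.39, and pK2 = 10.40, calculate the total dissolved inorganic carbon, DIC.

[CO2*] = KH · pCO2 = 10^(−1.46) × 1350×10^-6 = 4.681×10^-5 mol/L
α₀ = 1/(1 + K1/[H⁺] + K1K2/[H⁺]²) = 1/(1 + 10^+0.63 + 10^-2.75) = 0.1898
DIC = [CO2*]/α₀ = 4.681×10^-5 / 0.1898 = 0.247 mmol/L

DIC = 0.247 mmol/L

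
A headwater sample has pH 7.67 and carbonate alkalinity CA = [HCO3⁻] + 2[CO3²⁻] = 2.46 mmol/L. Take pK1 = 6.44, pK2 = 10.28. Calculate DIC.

DIC = 2.60 mmol/L

CA = [HCO3⁻] + 2[CO3²⁻] = (α₁ + 2α₂)·DIC
At pH 7.67: [H⁺]/K1 = 10^-1.23 = 0.058884, K2/[H⁺] = 10^-2.61 = 0.0024547
α₁ = 1/(1 + 0.058884 + 0.0024547) = 1/1.0613 = 0.9422; α₂ = α₁·K2/[H⁺] = 0.002313
α₁ + 2α₂ = 0.9468
DIC = CA / (α₁ + 2α₂) = 2.46 / 0.9468 = 2.60 mmol/L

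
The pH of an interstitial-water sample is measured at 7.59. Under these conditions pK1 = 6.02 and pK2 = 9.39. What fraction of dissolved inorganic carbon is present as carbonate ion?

α₂ = 1 / (1 + [H⁺]/K2 + [H⁺]²/(K1K2)) = 1 / (1 + 10^+1.80 + 10^+0.23)
   = 1 / (1 + 63.096 + 1.6982) = 1/65.794 = 0.01520

α₂ = 0.0152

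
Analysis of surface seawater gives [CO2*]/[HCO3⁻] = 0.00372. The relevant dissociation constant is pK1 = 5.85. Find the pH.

pH = 8.28

From K1 = [H⁺][HCO3⁻]/[CO2*]:  pH = pK1 − log₁₀([CO2*]/[HCO3⁻])
log₁₀(0.00372) = -2.429
pH = 5.85 − (-2.429) = 8.28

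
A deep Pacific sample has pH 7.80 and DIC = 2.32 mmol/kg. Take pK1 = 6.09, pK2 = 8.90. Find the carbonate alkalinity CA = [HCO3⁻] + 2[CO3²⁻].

CA = 2.45 mmol/kg

CA = [HCO3⁻] + 2[CO3²⁻] = (α₁ + 2α₂)·DIC
At pH 7.80: [H⁺]/K1 = 10^-1.71 = 0.019498, K2/[H⁺] = 10^-1.10 = 0.079433
α₁ = 1/(1 + 0.019498 + 0.079433) = 1/1.0989 = 0.9100; α₂ = α₁·K2/[H⁺] = 0.07228
α₁ + 2α₂ = 1.0545
CA = 1.0545 × 2.32 = 2.45 mmol/kg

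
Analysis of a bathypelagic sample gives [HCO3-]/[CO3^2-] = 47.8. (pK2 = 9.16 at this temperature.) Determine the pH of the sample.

From K2 = [H⁺][CO3^2-]/[HCO3-]:  pH = pK2 − log₁₀([HCO3-]/[CO3^2-])
log₁₀(47.8) = +1.679
pH = 9.16 − (+1.679) = 7.48

pH = 7.48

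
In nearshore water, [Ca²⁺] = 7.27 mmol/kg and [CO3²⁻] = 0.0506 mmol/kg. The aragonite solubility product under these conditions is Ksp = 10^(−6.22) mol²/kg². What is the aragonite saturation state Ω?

Ω = 0.610

Ksp = 10^(−6.22) = 6.026×10^-7
Ω = [Ca²⁺][CO3²⁻]/Ksp = (7.27×10^-3)(0.0506×10^-3) / 6.026×10^-7 = 0.610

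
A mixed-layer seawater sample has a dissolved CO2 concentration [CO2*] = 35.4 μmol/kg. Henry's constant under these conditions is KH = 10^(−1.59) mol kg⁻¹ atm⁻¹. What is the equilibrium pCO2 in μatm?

KH = 10^(−1.59) = 2.570×10^-2 mol kg⁻¹ atm⁻¹
pCO2 = [CO2*]/KH = 35.4×10^-6 / 2.570×10^-2 = 1.38×10^-3 atm = 1380 μatm

pCO2 = 1380 μatm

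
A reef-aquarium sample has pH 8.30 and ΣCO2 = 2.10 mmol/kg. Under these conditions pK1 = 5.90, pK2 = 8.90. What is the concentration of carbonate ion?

α₂ = 1 / (1 + [H⁺]/K2 + [H⁺]²/(K1K2)) = 1 / (1 + 10^+0.60 + 10^-1.80)
   = 1 / (1 + 3.9811 + 0.015849) = 1/4.9969 = 0.2001
[CO3²⁻] = α₂ × DIC = 0.2001 × 2.10 = 0.420 mmol/kg

[CO3²⁻] = 0.420 mmol/kg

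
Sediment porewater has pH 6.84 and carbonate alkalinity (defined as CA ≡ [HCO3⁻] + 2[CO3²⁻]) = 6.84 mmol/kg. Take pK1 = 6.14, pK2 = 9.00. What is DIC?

CA = [HCO3⁻] + 2[CO3²⁻] = (α₁ + 2α₂)·DIC
At pH 6.84: [H⁺]/K1 = 10^-0.70 = 0.19953, K2/[H⁺] = 10^-2.16 = 0.0069183
α₁ = 1/(1 + 0.19953 + 0.0069183) = 1/1.2064 = 0.8289; α₂ = α₁·K2/[H⁺] = 0.005734
α₁ + 2α₂ = 0.8404
DIC = CA / (α₁ + 2α₂) = 6.84 / 0.8404 = 8.14 mmol/kg

DIC = 8.14 mmol/kg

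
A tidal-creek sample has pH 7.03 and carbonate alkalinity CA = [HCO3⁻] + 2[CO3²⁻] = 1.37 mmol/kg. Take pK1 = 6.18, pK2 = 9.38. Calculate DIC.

CA = [HCO3⁻] + 2[CO3²⁻] = (α₁ + 2α₂)·DIC
At pH 7.03: [H⁺]/K1 = 10^-0.85 = 0.14125, K2/[H⁺] = 10^-2.35 = 0.0044668
α₁ = 1/(1 + 0.14125 + 0.0044668) = 1/1.1457 = 0.8728; α₂ = α₁·K2/[H⁺] = 0.003899
α₁ + 2α₂ = 0.8806
DIC = CA / (α₁ + 2α₂) = 1.37 / 0.8806 = 1.56 mmol/kg

DIC = 1.56 mmol/kg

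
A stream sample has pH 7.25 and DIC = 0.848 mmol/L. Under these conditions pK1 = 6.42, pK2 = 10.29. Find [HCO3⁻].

α₁ = 1 / (1 + [H⁺]/K1 + K2/[H⁺]) = 1 / (1 + 10^-0.83 + 10^-3.04)
   = 1 / (1 + 0.14791 + 0.00091201) = 1/1.1488 = 0.8705
[HCO3⁻] = α₁ × DIC = 0.8705 × 0.848 = 0.738 mmol/L

[HCO3⁻] = 0.738 mmol/L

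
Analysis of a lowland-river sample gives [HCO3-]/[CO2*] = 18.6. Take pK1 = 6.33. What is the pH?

pH = 7.60

From K1 = [H⁺][HCO3-]/[CO2*]:  pH = pK1 + log₁₀([HCO3-]/[CO2*])
log₁₀(18.6) = +1.270
pH = 6.33 + (+1.270) = 7.60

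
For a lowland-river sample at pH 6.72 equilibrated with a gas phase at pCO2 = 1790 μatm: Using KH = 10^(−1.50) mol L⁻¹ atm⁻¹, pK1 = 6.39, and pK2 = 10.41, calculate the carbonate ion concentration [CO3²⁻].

[CO2*] = KH · pCO2 = 10^(−1.50) × 1790×10^-6 = 5.660×10^-5 mol/L
α₀ = 1/(1 + K1/[H⁺] + K1K2/[H⁺]²) = 1/(1 + 10^+0.33 + 10^-3.36) = 0.3186
DIC = [CO2*]/α₀ = 5.660×10^-5 / 0.3186 = 0.1776 mmol/L
[CO3²⁻] = α₂·DIC; α₂ = 0.0001391, so [CO3²⁻] = 0.0001391 × 0.1776 = 2.47×10^-5 mmol/L = 0.0247 μmol/L

[CO3²⁻] = 0.0247 μmol/L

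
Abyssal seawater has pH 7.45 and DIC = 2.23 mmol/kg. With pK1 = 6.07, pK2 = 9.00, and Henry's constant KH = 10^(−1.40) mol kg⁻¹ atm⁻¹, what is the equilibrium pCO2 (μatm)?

pCO2 = 2180 μatm

α₀ = 1 / (1 + K1/[H⁺] + K1K2/[H⁺]²) = 1 / (1 + 10^+1.38 + 10^-0.17)
   = 1 / (1 + 23.988 + 0.67608) = 1/25.664 = 0.03896
[CO2*] = α₀ × DIC = 0.03896 × 2.23 = 0.08689 mmol/kg
pCO2 = [CO2*]/KH = 8.689×10^-5 / 3.981×10^-2 = 2180 μatm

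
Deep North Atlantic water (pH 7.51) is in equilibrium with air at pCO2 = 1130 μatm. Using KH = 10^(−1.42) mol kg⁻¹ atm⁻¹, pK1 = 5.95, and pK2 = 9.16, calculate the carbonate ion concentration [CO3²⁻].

[CO2*] = KH · pCO2 = 10^(−1.42) × 1130×10^-6 = 4.296×10^-5 mol/kg
α₀ = 1/(1 + K1/[H⁺] + K1K2/[H⁺]²) = 1/(1 + 10^+1.56 + 10^-0.09) = 0.02623
DIC = [CO2*]/α₀ = 4.296×10^-5 / 0.02623 = 1.638 mmol/kg
[CO3²⁻] = α₂·DIC; α₂ = 0.02132, so [CO3²⁻] = 0.02132 × 1.638 = 0.0349 mmol/kg

[CO3²⁻] = 0.0349 mmol/kg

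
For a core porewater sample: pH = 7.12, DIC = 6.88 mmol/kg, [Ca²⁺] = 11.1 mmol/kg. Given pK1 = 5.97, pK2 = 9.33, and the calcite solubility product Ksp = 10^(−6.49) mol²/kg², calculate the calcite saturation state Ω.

Ω = 1.35

α₂ = 1 / (1 + [H⁺]/K2 + [H⁺]²/(K1K2)) = 1 / (1 + 10^+2.21 + 10^+1.06)
   = 1 / (1 + 162.18 + 11.482) = 1/174.66 = 0.005725
[CO3²⁻] = α₂ × DIC = 0.005725 × 6.88 = 0.03939 mmol/kg
Ksp = 10^(−6.49) = 3.236×10^-7
Ω = [Ca²⁺][CO3²⁻]/Ksp = (11.1×10^-3)(3.939×10^-5) / 3.236×10^-7 = 1.35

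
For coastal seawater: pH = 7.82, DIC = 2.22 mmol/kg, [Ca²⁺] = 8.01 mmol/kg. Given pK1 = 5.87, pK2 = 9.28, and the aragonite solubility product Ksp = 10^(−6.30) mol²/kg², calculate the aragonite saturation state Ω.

α₂ = 1 / (1 + [H⁺]/K2 + [H⁺]²/(K1K2)) = 1 / (1 + 10^+1.46 + 10^-0.49)
   = 1 / (1 + 28.840 + 0.32359) = 1/30.164 = 0.03315
[CO3²⁻] = α₂ × DIC = 0.03315 × 2.22 = 0.07360 mmol/kg
Ksp = 10^(−6.30) = 5.012×10^-7
Ω = [Ca²⁺][CO3²⁻]/Ksp = (8.01×10^-3)(7.360×10^-5) / 5.012×10^-7 = 1.18

Ω = 1.18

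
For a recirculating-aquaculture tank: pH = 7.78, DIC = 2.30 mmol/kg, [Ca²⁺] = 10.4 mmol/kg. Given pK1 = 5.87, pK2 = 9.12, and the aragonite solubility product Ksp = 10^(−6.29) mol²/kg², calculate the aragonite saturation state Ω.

α₂ = 1 / (1 + [H⁺]/K2 + [H⁺]²/(K1K2)) = 1 / (1 + 10^+1.34 + 10^-0.57)
   = 1 / (1 + 21.878 + 0.26915) = 1/23.147 = 0.04320
[CO3²⁻] = α₂ × DIC = 0.04320 × 2.30 = 0.09937 mmol/kg
Ksp = 10^(−6.29) = 5.129×10^-7
Ω = [Ca²⁺][CO3²⁻]/Ksp = (10.4×10^-3)(9.937×10^-5) / 5.129×10^-7 = 2.01

Ω = 2.01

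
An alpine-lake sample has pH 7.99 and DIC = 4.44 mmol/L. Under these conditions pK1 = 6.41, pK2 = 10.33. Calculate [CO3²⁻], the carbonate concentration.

α₂ = 1 / (1 + [H⁺]/K2 + [H⁺]²/(K1K2)) = 1 / (1 + 10^+2.34 + 10^+0.76)
   = 1 / (1 + 218.78 + 5.7544) = 1/225.53 = 0.004434
[CO3²⁻] = α₂ × DIC = 0.004434 × 4.44 = 0.0197 mmol/L = 19.7 μmol/L

[CO3²⁻] = 19.7 μmol/L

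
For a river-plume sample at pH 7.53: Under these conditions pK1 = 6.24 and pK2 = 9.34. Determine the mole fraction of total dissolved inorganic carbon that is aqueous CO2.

α₀ = 1 / (1 + K1/[H⁺] + K1K2/[H⁺]²) = 1 / (1 + 10^+1.29 + 10^-0.52)
   = 1 / (1 + 19.498 + 0.30200) = 1/20.800 = 0.04808

α₀ = 0.0481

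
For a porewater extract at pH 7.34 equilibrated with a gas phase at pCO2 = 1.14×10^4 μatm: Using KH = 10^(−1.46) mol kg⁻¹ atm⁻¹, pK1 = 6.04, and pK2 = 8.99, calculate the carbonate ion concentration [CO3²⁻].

[CO2*] = KH · pCO2 = 10^(−1.46) × 1.14×10^4×10^-6 = 3.953×10^-4 mol/kg
α₀ = 1/(1 + K1/[H⁺] + K1K2/[H⁺]²) = 1/(1 + 10^+1.30 + 10^-0.35) = 0.04673
DIC = [CO2*]/α₀ = 3.953×10^-4 / 0.04673 = 8.459 mmol/kg
[CO3²⁻] = α₂·DIC; α₂ = 0.02087, so [CO3²⁻] = 0.02087 × 8.459 = 0.177 mmol/kg

[CO3²⁻] = 0.177 mmol/kg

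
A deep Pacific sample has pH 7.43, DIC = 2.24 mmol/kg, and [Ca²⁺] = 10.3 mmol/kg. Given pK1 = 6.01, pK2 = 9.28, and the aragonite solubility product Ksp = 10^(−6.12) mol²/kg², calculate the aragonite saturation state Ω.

Ω = 0.408

α₂ = 1 / (1 + [H⁺]/K2 + [H⁺]²/(K1K2)) = 1 / (1 + 10^+1.85 + 10^+0.43)
   = 1 / (1 + 70.795 + 2.6915) = 1/74.486 = 0.01343
[CO3²⁻] = α₂ × DIC = 0.01343 × 2.24 = 0.03007 mmol/kg
Ksp = 10^(−6.12) = 7.586×10^-7
Ω = [Ca²⁺][CO3²⁻]/Ksp = (10.3×10^-3)(3.007×10^-5) / 7.586×10^-7 = 0.408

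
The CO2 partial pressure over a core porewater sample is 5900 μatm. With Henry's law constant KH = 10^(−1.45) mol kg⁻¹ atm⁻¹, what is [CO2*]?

KH = 10^(−1.45) = 3.548×10^-2 mol kg⁻¹ atm⁻¹
[CO2*] = KH · pCO2 = 3.548×10^-2 × 5900×10^-6 atm = 2.09×10^-4 mol/kg

[CO2*] = 209 μmol/kg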